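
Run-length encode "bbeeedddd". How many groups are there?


Input: bbeeedddd
Scanning for consecutive runs:
  Group 1: 'b' x 2 (positions 0-1)
  Group 2: 'e' x 3 (positions 2-4)
  Group 3: 'd' x 4 (positions 5-8)
Total groups: 3

3


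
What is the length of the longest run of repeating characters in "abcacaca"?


Input: "abcacaca"
Scanning for longest run:
  Position 1 ('b'): new char, reset run to 1
  Position 2 ('c'): new char, reset run to 1
  Position 3 ('a'): new char, reset run to 1
  Position 4 ('c'): new char, reset run to 1
  Position 5 ('a'): new char, reset run to 1
  Position 6 ('c'): new char, reset run to 1
  Position 7 ('a'): new char, reset run to 1
Longest run: 'a' with length 1

1


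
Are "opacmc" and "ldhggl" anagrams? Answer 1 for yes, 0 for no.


Strings: "opacmc", "ldhggl"
Sorted first:  accmop
Sorted second: dgghll
Differ at position 0: 'a' vs 'd' => not anagrams

0


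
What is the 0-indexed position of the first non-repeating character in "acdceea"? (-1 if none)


Input: acdceea
Character frequencies:
  'a': 2
  'c': 2
  'd': 1
  'e': 2
Scanning left to right for freq == 1:
  Position 0 ('a'): freq=2, skip
  Position 1 ('c'): freq=2, skip
  Position 2 ('d'): unique! => answer = 2

2


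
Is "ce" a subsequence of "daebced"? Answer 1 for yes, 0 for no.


Check if "ce" is a subsequence of "daebced"
Greedy scan:
  Position 0 ('d'): no match needed
  Position 1 ('a'): no match needed
  Position 2 ('e'): no match needed
  Position 3 ('b'): no match needed
  Position 4 ('c'): matches sub[0] = 'c'
  Position 5 ('e'): matches sub[1] = 'e'
  Position 6 ('d'): no match needed
All 2 characters matched => is a subsequence

1


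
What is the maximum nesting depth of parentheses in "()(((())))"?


Input: "()(((())))"
Tracking depth:
  Position 0 '(': depth becomes 1
  Position 1 ')': depth becomes 0
  Position 2 '(': depth becomes 1
  Position 3 '(': depth becomes 2
  Position 4 '(': depth becomes 3
  Position 5 '(': depth becomes 4
  Position 6 ')': depth becomes 3
  Position 7 ')': depth becomes 2
  Position 8 ')': depth becomes 1
  Position 9 ')': depth becomes 0
Maximum depth reached: 4

4


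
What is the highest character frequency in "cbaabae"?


Input: cbaabae
Character counts:
  'a': 3
  'b': 2
  'c': 1
  'e': 1
Maximum frequency: 3

3


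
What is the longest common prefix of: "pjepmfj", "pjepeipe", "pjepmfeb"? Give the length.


Words: pjepmfj, pjepeipe, pjepmfeb
  Position 0: all 'p' => match
  Position 1: all 'j' => match
  Position 2: all 'e' => match
  Position 3: all 'p' => match
  Position 4: ('m', 'e', 'm') => mismatch, stop
LCP = "pjep" (length 4)

4


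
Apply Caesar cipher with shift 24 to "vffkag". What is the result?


Caesar cipher: shift "vffkag" by 24
  'v' (pos 21) + 24 = pos 19 = 't'
  'f' (pos 5) + 24 = pos 3 = 'd'
  'f' (pos 5) + 24 = pos 3 = 'd'
  'k' (pos 10) + 24 = pos 8 = 'i'
  'a' (pos 0) + 24 = pos 24 = 'y'
  'g' (pos 6) + 24 = pos 4 = 'e'
Result: tddiye

tddiye


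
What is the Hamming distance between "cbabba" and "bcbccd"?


Comparing "cbabba" and "bcbccd" position by position:
  Position 0: 'c' vs 'b' => differ
  Position 1: 'b' vs 'c' => differ
  Position 2: 'a' vs 'b' => differ
  Position 3: 'b' vs 'c' => differ
  Position 4: 'b' vs 'c' => differ
  Position 5: 'a' vs 'd' => differ
Total differences (Hamming distance): 6

6


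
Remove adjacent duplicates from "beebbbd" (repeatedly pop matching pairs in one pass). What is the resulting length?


Input: beebbbd
Stack-based adjacent duplicate removal:
  Read 'b': push. Stack: b
  Read 'e': push. Stack: be
  Read 'e': matches stack top 'e' => pop. Stack: b
  Read 'b': matches stack top 'b' => pop. Stack: (empty)
  Read 'b': push. Stack: b
  Read 'b': matches stack top 'b' => pop. Stack: (empty)
  Read 'd': push. Stack: d
Final stack: "d" (length 1)

1


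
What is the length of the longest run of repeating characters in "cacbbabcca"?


Input: "cacbbabcca"
Scanning for longest run:
  Position 1 ('a'): new char, reset run to 1
  Position 2 ('c'): new char, reset run to 1
  Position 3 ('b'): new char, reset run to 1
  Position 4 ('b'): continues run of 'b', length=2
  Position 5 ('a'): new char, reset run to 1
  Position 6 ('b'): new char, reset run to 1
  Position 7 ('c'): new char, reset run to 1
  Position 8 ('c'): continues run of 'c', length=2
  Position 9 ('a'): new char, reset run to 1
Longest run: 'b' with length 2

2


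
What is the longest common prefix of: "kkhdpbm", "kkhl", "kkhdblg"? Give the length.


Words: kkhdpbm, kkhl, kkhdblg
  Position 0: all 'k' => match
  Position 1: all 'k' => match
  Position 2: all 'h' => match
  Position 3: ('d', 'l', 'd') => mismatch, stop
LCP = "kkh" (length 3)

3


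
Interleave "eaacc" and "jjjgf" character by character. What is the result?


Interleaving "eaacc" and "jjjgf":
  Position 0: 'e' from first, 'j' from second => "ej"
  Position 1: 'a' from first, 'j' from second => "aj"
  Position 2: 'a' from first, 'j' from second => "aj"
  Position 3: 'c' from first, 'g' from second => "cg"
  Position 4: 'c' from first, 'f' from second => "cf"
Result: ejajajcgcf

ejajajcgcf


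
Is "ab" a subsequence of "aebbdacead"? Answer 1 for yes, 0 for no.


Check if "ab" is a subsequence of "aebbdacead"
Greedy scan:
  Position 0 ('a'): matches sub[0] = 'a'
  Position 1 ('e'): no match needed
  Position 2 ('b'): matches sub[1] = 'b'
  Position 3 ('b'): no match needed
  Position 4 ('d'): no match needed
  Position 5 ('a'): no match needed
  Position 6 ('c'): no match needed
  Position 7 ('e'): no match needed
  Position 8 ('a'): no match needed
  Position 9 ('d'): no match needed
All 2 characters matched => is a subsequence

1


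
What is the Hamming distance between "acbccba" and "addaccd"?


Comparing "acbccba" and "addaccd" position by position:
  Position 0: 'a' vs 'a' => same
  Position 1: 'c' vs 'd' => differ
  Position 2: 'b' vs 'd' => differ
  Position 3: 'c' vs 'a' => differ
  Position 4: 'c' vs 'c' => same
  Position 5: 'b' vs 'c' => differ
  Position 6: 'a' vs 'd' => differ
Total differences (Hamming distance): 5

5


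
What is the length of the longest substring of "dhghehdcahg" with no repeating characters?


Input: "dhghehdcahg"
Sliding window (track last position of each char):
  Position 0 ('d'): window [0,0] length 1 -- new best
  Position 1 ('h'): window [0,1] length 2 -- new best
  Position 2 ('g'): window [0,2] length 3 -- new best
  Position 3 ('h'): repeat (last at 1), move window start to 2
  Position 3 ('h'): window [2,3] length 2
  Position 4 ('e'): window [2,4] length 3
  Position 5 ('h'): repeat (last at 3), move window start to 4
  Position 5 ('h'): window [4,5] length 2
  Position 6 ('d'): window [4,6] length 3
  Position 7 ('c'): window [4,7] length 4 -- new best
  Position 8 ('a'): window [4,8] length 5 -- new best
  Position 9 ('h'): repeat (last at 5), move window start to 6
  Position 9 ('h'): window [6,9] length 4
  Position 10 ('g'): window [6,10] length 5
Longest substring with no repeats: "ehdca" with length 5

5


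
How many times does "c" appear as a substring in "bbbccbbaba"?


Searching for "c" in "bbbccbbaba"
Scanning each position:
  Position 0: "b" => no
  Position 1: "b" => no
  Position 2: "b" => no
  Position 3: "c" => MATCH
  Position 4: "c" => MATCH
  Position 5: "b" => no
  Position 6: "b" => no
  Position 7: "a" => no
  Position 8: "b" => no
  Position 9: "a" => no
Total occurrences: 2

2


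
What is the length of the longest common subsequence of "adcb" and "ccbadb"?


LCS of "adcb" and "ccbadb"
DP table:
           c    c    b    a    d    b
      0    0    0    0    0    0    0
  a   0    0    0    0    1    1    1
  d   0    0    0    0    1    2    2
  c   0    1    1    1    1    2    2
  b   0    1    1    2    2    2    3
LCS length = dp[4][6] = 3

3


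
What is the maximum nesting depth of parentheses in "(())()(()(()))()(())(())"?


Input: "(())()(()(()))()(())(())"
Tracking depth:
  Position 0 '(': depth becomes 1
  Position 1 '(': depth becomes 2
  Position 2 ')': depth becomes 1
  Position 3 ')': depth becomes 0
  Position 4 '(': depth becomes 1
  Position 5 ')': depth becomes 0
  Position 6 '(': depth becomes 1
  Position 7 '(': depth becomes 2
  Position 8 ')': depth becomes 1
  Position 9 '(': depth becomes 2
  Position 10 '(': depth becomes 3
  Position 11 ')': depth becomes 2
  Position 12 ')': depth becomes 1
  Position 13 ')': depth becomes 0
  Position 14 '(': depth becomes 1
  Position 15 ')': depth becomes 0
  Position 16 '(': depth becomes 1
  Position 17 '(': depth becomes 2
  Position 18 ')': depth becomes 1
  Position 19 ')': depth becomes 0
  Position 20 '(': depth becomes 1
  Position 21 '(': depth becomes 2
  Position 22 ')': depth becomes 1
  Position 23 ')': depth becomes 0
Maximum depth reached: 3

3


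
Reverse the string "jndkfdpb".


Input: jndkfdpb
Reading characters right to left:
  Position 7: 'b'
  Position 6: 'p'
  Position 5: 'd'
  Position 4: 'f'
  Position 3: 'k'
  Position 2: 'd'
  Position 1: 'n'
  Position 0: 'j'
Reversed: bpdfkdnj

bpdfkdnj


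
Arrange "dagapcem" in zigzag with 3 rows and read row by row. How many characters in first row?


Zigzag "dagapcem" into 3 rows:
Placing characters:
  'd' => row 0
  'a' => row 1
  'g' => row 2
  'a' => row 1
  'p' => row 0
  'c' => row 1
  'e' => row 2
  'm' => row 1
Rows:
  Row 0: "dp"
  Row 1: "aacm"
  Row 2: "ge"
First row length: 2

2


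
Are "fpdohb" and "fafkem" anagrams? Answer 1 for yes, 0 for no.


Strings: "fpdohb", "fafkem"
Sorted first:  bdfhop
Sorted second: aeffkm
Differ at position 0: 'b' vs 'a' => not anagrams

0


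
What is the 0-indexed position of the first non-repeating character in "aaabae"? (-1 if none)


Input: aaabae
Character frequencies:
  'a': 4
  'b': 1
  'e': 1
Scanning left to right for freq == 1:
  Position 0 ('a'): freq=4, skip
  Position 1 ('a'): freq=4, skip
  Position 2 ('a'): freq=4, skip
  Position 3 ('b'): unique! => answer = 3

3


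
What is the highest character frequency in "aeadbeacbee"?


Input: aeadbeacbee
Character counts:
  'a': 3
  'b': 2
  'c': 1
  'd': 1
  'e': 4
Maximum frequency: 4

4


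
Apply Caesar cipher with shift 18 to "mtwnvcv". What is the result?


Caesar cipher: shift "mtwnvcv" by 18
  'm' (pos 12) + 18 = pos 4 = 'e'
  't' (pos 19) + 18 = pos 11 = 'l'
  'w' (pos 22) + 18 = pos 14 = 'o'
  'n' (pos 13) + 18 = pos 5 = 'f'
  'v' (pos 21) + 18 = pos 13 = 'n'
  'c' (pos 2) + 18 = pos 20 = 'u'
  'v' (pos 21) + 18 = pos 13 = 'n'
Result: elofnun

elofnun


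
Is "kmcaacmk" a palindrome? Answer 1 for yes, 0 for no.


Input: kmcaacmk
Reversed: kmcaacmk
  Compare pos 0 ('k') with pos 7 ('k'): match
  Compare pos 1 ('m') with pos 6 ('m'): match
  Compare pos 2 ('c') with pos 5 ('c'): match
  Compare pos 3 ('a') with pos 4 ('a'): match
Result: palindrome

1


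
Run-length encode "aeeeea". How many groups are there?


Input: aeeeea
Scanning for consecutive runs:
  Group 1: 'a' x 1 (positions 0-0)
  Group 2: 'e' x 4 (positions 1-4)
  Group 3: 'a' x 1 (positions 5-5)
Total groups: 3

3


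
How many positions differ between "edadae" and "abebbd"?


Comparing "edadae" and "abebbd" position by position:
  Position 0: 'e' vs 'a' => DIFFER
  Position 1: 'd' vs 'b' => DIFFER
  Position 2: 'a' vs 'e' => DIFFER
  Position 3: 'd' vs 'b' => DIFFER
  Position 4: 'a' vs 'b' => DIFFER
  Position 5: 'e' vs 'd' => DIFFER
Positions that differ: 6

6


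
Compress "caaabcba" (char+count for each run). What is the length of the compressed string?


Input: caaabcba
Runs:
  'c' x 1 => "c1"
  'a' x 3 => "a3"
  'b' x 1 => "b1"
  'c' x 1 => "c1"
  'b' x 1 => "b1"
  'a' x 1 => "a1"
Compressed: "c1a3b1c1b1a1"
Compressed length: 12

12


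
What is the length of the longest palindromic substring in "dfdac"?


Input: "dfdac"
Checking substrings for palindromes:
  [0:3] "dfd" (len 3) => palindrome
Longest palindromic substring: "dfd" with length 3

3


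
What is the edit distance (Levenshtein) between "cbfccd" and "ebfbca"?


Computing edit distance: "cbfccd" -> "ebfbca"
DP table:
           e    b    f    b    c    a
      0    1    2    3    4    5    6
  c   1    1    2    3    4    4    5
  b   2    2    1    2    3    4    5
  f   3    3    2    1    2    3    4
  c   4    4    3    2    2    2    3
  c   5    5    4    3    3    2    3
  d   6    6    5    4    4    3    3
Edit distance = dp[6][6] = 3

3


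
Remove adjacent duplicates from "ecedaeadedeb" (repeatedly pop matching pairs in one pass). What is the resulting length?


Input: ecedaeadedeb
Stack-based adjacent duplicate removal:
  Read 'e': push. Stack: e
  Read 'c': push. Stack: ec
  Read 'e': push. Stack: ece
  Read 'd': push. Stack: eced
  Read 'a': push. Stack: eceda
  Read 'e': push. Stack: ecedae
  Read 'a': push. Stack: ecedaea
  Read 'd': push. Stack: ecedaead
  Read 'e': push. Stack: ecedaeade
  Read 'd': push. Stack: ecedaeaded
  Read 'e': push. Stack: ecedaeadede
  Read 'b': push. Stack: ecedaeadedeb
Final stack: "ecedaeadedeb" (length 12)

12


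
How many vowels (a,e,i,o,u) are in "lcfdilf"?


Input: lcfdilf
Checking each character:
  'l' at position 0: consonant
  'c' at position 1: consonant
  'f' at position 2: consonant
  'd' at position 3: consonant
  'i' at position 4: vowel (running total: 1)
  'l' at position 5: consonant
  'f' at position 6: consonant
Total vowels: 1

1


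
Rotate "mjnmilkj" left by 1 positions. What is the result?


Input: "mjnmilkj", rotate left by 1
First 1 characters: "m"
Remaining characters: "jnmilkj"
Concatenate remaining + first: "jnmilkj" + "m" = "jnmilkjm"

jnmilkjm


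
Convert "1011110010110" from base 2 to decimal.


Input: "1011110010110" in base 2
Positional expansion:
  Digit '1' (value 1) x 2^12 = 4096
  Digit '0' (value 0) x 2^11 = 0
  Digit '1' (value 1) x 2^10 = 1024
  Digit '1' (value 1) x 2^9 = 512
  Digit '1' (value 1) x 2^8 = 256
  Digit '1' (value 1) x 2^7 = 128
  Digit '0' (value 0) x 2^6 = 0
  Digit '0' (value 0) x 2^5 = 0
  Digit '1' (value 1) x 2^4 = 16
  Digit '0' (value 0) x 2^3 = 0
  Digit '1' (value 1) x 2^2 = 4
  Digit '1' (value 1) x 2^1 = 2
  Digit '0' (value 0) x 2^0 = 0
Sum = 6038

6038


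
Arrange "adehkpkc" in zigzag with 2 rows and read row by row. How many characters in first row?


Zigzag "adehkpkc" into 2 rows:
Placing characters:
  'a' => row 0
  'd' => row 1
  'e' => row 0
  'h' => row 1
  'k' => row 0
  'p' => row 1
  'k' => row 0
  'c' => row 1
Rows:
  Row 0: "aekk"
  Row 1: "dhpc"
First row length: 4

4


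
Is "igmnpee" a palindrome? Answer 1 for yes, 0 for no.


Input: igmnpee
Reversed: eepnmgi
  Compare pos 0 ('i') with pos 6 ('e'): MISMATCH
  Compare pos 1 ('g') with pos 5 ('e'): MISMATCH
  Compare pos 2 ('m') with pos 4 ('p'): MISMATCH
Result: not a palindrome

0


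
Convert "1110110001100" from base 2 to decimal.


Input: "1110110001100" in base 2
Positional expansion:
  Digit '1' (value 1) x 2^12 = 4096
  Digit '1' (value 1) x 2^11 = 2048
  Digit '1' (value 1) x 2^10 = 1024
  Digit '0' (value 0) x 2^9 = 0
  Digit '1' (value 1) x 2^8 = 256
  Digit '1' (value 1) x 2^7 = 128
  Digit '0' (value 0) x 2^6 = 0
  Digit '0' (value 0) x 2^5 = 0
  Digit '0' (value 0) x 2^4 = 0
  Digit '1' (value 1) x 2^3 = 8
  Digit '1' (value 1) x 2^2 = 4
  Digit '0' (value 0) x 2^1 = 0
  Digit '0' (value 0) x 2^0 = 0
Sum = 7564

7564


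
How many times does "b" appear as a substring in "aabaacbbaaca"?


Searching for "b" in "aabaacbbaaca"
Scanning each position:
  Position 0: "a" => no
  Position 1: "a" => no
  Position 2: "b" => MATCH
  Position 3: "a" => no
  Position 4: "a" => no
  Position 5: "c" => no
  Position 6: "b" => MATCH
  Position 7: "b" => MATCH
  Position 8: "a" => no
  Position 9: "a" => no
  Position 10: "c" => no
  Position 11: "a" => no
Total occurrences: 3

3


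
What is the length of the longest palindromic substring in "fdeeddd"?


Input: "fdeeddd"
Checking substrings for palindromes:
  [1:5] "deed" (len 4) => palindrome
  [4:7] "ddd" (len 3) => palindrome
  [2:4] "ee" (len 2) => palindrome
  [4:6] "dd" (len 2) => palindrome
  [5:7] "dd" (len 2) => palindrome
Longest palindromic substring: "deed" with length 4

4


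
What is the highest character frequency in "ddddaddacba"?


Input: ddddaddacba
Character counts:
  'a': 3
  'b': 1
  'c': 1
  'd': 6
Maximum frequency: 6

6


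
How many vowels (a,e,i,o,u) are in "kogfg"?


Input: kogfg
Checking each character:
  'k' at position 0: consonant
  'o' at position 1: vowel (running total: 1)
  'g' at position 2: consonant
  'f' at position 3: consonant
  'g' at position 4: consonant
Total vowels: 1

1


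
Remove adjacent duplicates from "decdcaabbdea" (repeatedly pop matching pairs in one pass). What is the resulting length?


Input: decdcaabbdea
Stack-based adjacent duplicate removal:
  Read 'd': push. Stack: d
  Read 'e': push. Stack: de
  Read 'c': push. Stack: dec
  Read 'd': push. Stack: decd
  Read 'c': push. Stack: decdc
  Read 'a': push. Stack: decdca
  Read 'a': matches stack top 'a' => pop. Stack: decdc
  Read 'b': push. Stack: decdcb
  Read 'b': matches stack top 'b' => pop. Stack: decdc
  Read 'd': push. Stack: decdcd
  Read 'e': push. Stack: decdcde
  Read 'a': push. Stack: decdcdea
Final stack: "decdcdea" (length 8)

8


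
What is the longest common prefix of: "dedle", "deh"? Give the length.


Words: dedle, deh
  Position 0: all 'd' => match
  Position 1: all 'e' => match
  Position 2: ('d', 'h') => mismatch, stop
LCP = "de" (length 2)

2


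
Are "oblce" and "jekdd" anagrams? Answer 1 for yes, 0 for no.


Strings: "oblce", "jekdd"
Sorted first:  bcelo
Sorted second: ddejk
Differ at position 0: 'b' vs 'd' => not anagrams

0


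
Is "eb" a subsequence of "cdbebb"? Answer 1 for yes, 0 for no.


Check if "eb" is a subsequence of "cdbebb"
Greedy scan:
  Position 0 ('c'): no match needed
  Position 1 ('d'): no match needed
  Position 2 ('b'): no match needed
  Position 3 ('e'): matches sub[0] = 'e'
  Position 4 ('b'): matches sub[1] = 'b'
  Position 5 ('b'): no match needed
All 2 characters matched => is a subsequence

1


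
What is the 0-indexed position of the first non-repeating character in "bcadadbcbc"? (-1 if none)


Input: bcadadbcbc
Character frequencies:
  'a': 2
  'b': 3
  'c': 3
  'd': 2
Scanning left to right for freq == 1:
  Position 0 ('b'): freq=3, skip
  Position 1 ('c'): freq=3, skip
  Position 2 ('a'): freq=2, skip
  Position 3 ('d'): freq=2, skip
  Position 4 ('a'): freq=2, skip
  Position 5 ('d'): freq=2, skip
  Position 6 ('b'): freq=3, skip
  Position 7 ('c'): freq=3, skip
  Position 8 ('b'): freq=3, skip
  Position 9 ('c'): freq=3, skip
  No unique character found => answer = -1

-1


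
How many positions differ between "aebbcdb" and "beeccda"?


Comparing "aebbcdb" and "beeccda" position by position:
  Position 0: 'a' vs 'b' => DIFFER
  Position 1: 'e' vs 'e' => same
  Position 2: 'b' vs 'e' => DIFFER
  Position 3: 'b' vs 'c' => DIFFER
  Position 4: 'c' vs 'c' => same
  Position 5: 'd' vs 'd' => same
  Position 6: 'b' vs 'a' => DIFFER
Positions that differ: 4

4


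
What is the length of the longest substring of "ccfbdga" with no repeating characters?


Input: "ccfbdga"
Sliding window (track last position of each char):
  Position 0 ('c'): window [0,0] length 1 -- new best
  Position 1 ('c'): repeat (last at 0), move window start to 1
  Position 1 ('c'): window [1,1] length 1
  Position 2 ('f'): window [1,2] length 2 -- new best
  Position 3 ('b'): window [1,3] length 3 -- new best
  Position 4 ('d'): window [1,4] length 4 -- new best
  Position 5 ('g'): window [1,5] length 5 -- new best
  Position 6 ('a'): window [1,6] length 6 -- new best
Longest substring with no repeats: "cfbdga" with length 6

6


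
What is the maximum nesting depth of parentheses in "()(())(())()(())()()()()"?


Input: "()(())(())()(())()()()()"
Tracking depth:
  Position 0 '(': depth becomes 1
  Position 1 ')': depth becomes 0
  Position 2 '(': depth becomes 1
  Position 3 '(': depth becomes 2
  Position 4 ')': depth becomes 1
  Position 5 ')': depth becomes 0
  Position 6 '(': depth becomes 1
  Position 7 '(': depth becomes 2
  Position 8 ')': depth becomes 1
  Position 9 ')': depth becomes 0
  Position 10 '(': depth becomes 1
  Position 11 ')': depth becomes 0
  Position 12 '(': depth becomes 1
  Position 13 '(': depth becomes 2
  Position 14 ')': depth becomes 1
  Position 15 ')': depth becomes 0
  Position 16 '(': depth becomes 1
  Position 17 ')': depth becomes 0
  Position 18 '(': depth becomes 1
  Position 19 ')': depth becomes 0
  Position 20 '(': depth becomes 1
  Position 21 ')': depth becomes 0
  Position 22 '(': depth becomes 1
  Position 23 ')': depth becomes 0
Maximum depth reached: 2

2


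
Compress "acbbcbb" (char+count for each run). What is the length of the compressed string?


Input: acbbcbb
Runs:
  'a' x 1 => "a1"
  'c' x 1 => "c1"
  'b' x 2 => "b2"
  'c' x 1 => "c1"
  'b' x 2 => "b2"
Compressed: "a1c1b2c1b2"
Compressed length: 10

10


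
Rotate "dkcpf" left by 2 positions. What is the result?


Input: "dkcpf", rotate left by 2
First 2 characters: "dk"
Remaining characters: "cpf"
Concatenate remaining + first: "cpf" + "dk" = "cpfdk"

cpfdk


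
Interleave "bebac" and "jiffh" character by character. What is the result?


Interleaving "bebac" and "jiffh":
  Position 0: 'b' from first, 'j' from second => "bj"
  Position 1: 'e' from first, 'i' from second => "ei"
  Position 2: 'b' from first, 'f' from second => "bf"
  Position 3: 'a' from first, 'f' from second => "af"
  Position 4: 'c' from first, 'h' from second => "ch"
Result: bjeibfafch

bjeibfafch


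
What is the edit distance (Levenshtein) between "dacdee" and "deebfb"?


Computing edit distance: "dacdee" -> "deebfb"
DP table:
           d    e    e    b    f    b
      0    1    2    3    4    5    6
  d   1    0    1    2    3    4    5
  a   2    1    1    2    3    4    5
  c   3    2    2    2    3    4    5
  d   4    3    3    3    3    4    5
  e   5    4    3    3    4    4    5
  e   6    5    4    3    4    5    5
Edit distance = dp[6][6] = 5

5


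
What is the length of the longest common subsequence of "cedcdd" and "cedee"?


LCS of "cedcdd" and "cedee"
DP table:
           c    e    d    e    e
      0    0    0    0    0    0
  c   0    1    1    1    1    1
  e   0    1    2    2    2    2
  d   0    1    2    3    3    3
  c   0    1    2    3    3    3
  d   0    1    2    3    3    3
  d   0    1    2    3    3    3
LCS length = dp[6][5] = 3

3


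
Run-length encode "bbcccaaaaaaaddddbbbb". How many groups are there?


Input: bbcccaaaaaaaddddbbbb
Scanning for consecutive runs:
  Group 1: 'b' x 2 (positions 0-1)
  Group 2: 'c' x 3 (positions 2-4)
  Group 3: 'a' x 7 (positions 5-11)
  Group 4: 'd' x 4 (positions 12-15)
  Group 5: 'b' x 4 (positions 16-19)
Total groups: 5

5


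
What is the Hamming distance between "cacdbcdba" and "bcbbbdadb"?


Comparing "cacdbcdba" and "bcbbbdadb" position by position:
  Position 0: 'c' vs 'b' => differ
  Position 1: 'a' vs 'c' => differ
  Position 2: 'c' vs 'b' => differ
  Position 3: 'd' vs 'b' => differ
  Position 4: 'b' vs 'b' => same
  Position 5: 'c' vs 'd' => differ
  Position 6: 'd' vs 'a' => differ
  Position 7: 'b' vs 'd' => differ
  Position 8: 'a' vs 'b' => differ
Total differences (Hamming distance): 8

8


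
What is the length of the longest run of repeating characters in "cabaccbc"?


Input: "cabaccbc"
Scanning for longest run:
  Position 1 ('a'): new char, reset run to 1
  Position 2 ('b'): new char, reset run to 1
  Position 3 ('a'): new char, reset run to 1
  Position 4 ('c'): new char, reset run to 1
  Position 5 ('c'): continues run of 'c', length=2
  Position 6 ('b'): new char, reset run to 1
  Position 7 ('c'): new char, reset run to 1
Longest run: 'c' with length 2

2


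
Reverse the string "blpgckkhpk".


Input: blpgckkhpk
Reading characters right to left:
  Position 9: 'k'
  Position 8: 'p'
  Position 7: 'h'
  Position 6: 'k'
  Position 5: 'k'
  Position 4: 'c'
  Position 3: 'g'
  Position 2: 'p'
  Position 1: 'l'
  Position 0: 'b'
Reversed: kphkkcgplb

kphkkcgplb


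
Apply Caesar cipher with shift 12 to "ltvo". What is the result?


Caesar cipher: shift "ltvo" by 12
  'l' (pos 11) + 12 = pos 23 = 'x'
  't' (pos 19) + 12 = pos 5 = 'f'
  'v' (pos 21) + 12 = pos 7 = 'h'
  'o' (pos 14) + 12 = pos 0 = 'a'
Result: xfha

xfha


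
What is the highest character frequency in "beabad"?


Input: beabad
Character counts:
  'a': 2
  'b': 2
  'd': 1
  'e': 1
Maximum frequency: 2

2


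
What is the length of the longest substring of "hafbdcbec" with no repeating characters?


Input: "hafbdcbec"
Sliding window (track last position of each char):
  Position 0 ('h'): window [0,0] length 1 -- new best
  Position 1 ('a'): window [0,1] length 2 -- new best
  Position 2 ('f'): window [0,2] length 3 -- new best
  Position 3 ('b'): window [0,3] length 4 -- new best
  Position 4 ('d'): window [0,4] length 5 -- new best
  Position 5 ('c'): window [0,5] length 6 -- new best
  Position 6 ('b'): repeat (last at 3), move window start to 4
  Position 6 ('b'): window [4,6] length 3
  Position 7 ('e'): window [4,7] length 4
  Position 8 ('c'): repeat (last at 5), move window start to 6
  Position 8 ('c'): window [6,8] length 3
Longest substring with no repeats: "hafbdc" with length 6

6


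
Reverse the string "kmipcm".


Input: kmipcm
Reading characters right to left:
  Position 5: 'm'
  Position 4: 'c'
  Position 3: 'p'
  Position 2: 'i'
  Position 1: 'm'
  Position 0: 'k'
Reversed: mcpimk

mcpimk


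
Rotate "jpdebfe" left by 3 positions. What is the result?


Input: "jpdebfe", rotate left by 3
First 3 characters: "jpd"
Remaining characters: "ebfe"
Concatenate remaining + first: "ebfe" + "jpd" = "ebfejpd"

ebfejpd


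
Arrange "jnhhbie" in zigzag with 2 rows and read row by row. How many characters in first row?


Zigzag "jnhhbie" into 2 rows:
Placing characters:
  'j' => row 0
  'n' => row 1
  'h' => row 0
  'h' => row 1
  'b' => row 0
  'i' => row 1
  'e' => row 0
Rows:
  Row 0: "jhbe"
  Row 1: "nhi"
First row length: 4

4


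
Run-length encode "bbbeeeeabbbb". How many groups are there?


Input: bbbeeeeabbbb
Scanning for consecutive runs:
  Group 1: 'b' x 3 (positions 0-2)
  Group 2: 'e' x 4 (positions 3-6)
  Group 3: 'a' x 1 (positions 7-7)
  Group 4: 'b' x 4 (positions 8-11)
Total groups: 4

4


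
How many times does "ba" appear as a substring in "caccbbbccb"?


Searching for "ba" in "caccbbbccb"
Scanning each position:
  Position 0: "ca" => no
  Position 1: "ac" => no
  Position 2: "cc" => no
  Position 3: "cb" => no
  Position 4: "bb" => no
  Position 5: "bb" => no
  Position 6: "bc" => no
  Position 7: "cc" => no
  Position 8: "cb" => no
Total occurrences: 0

0


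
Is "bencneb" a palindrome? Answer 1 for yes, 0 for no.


Input: bencneb
Reversed: bencneb
  Compare pos 0 ('b') with pos 6 ('b'): match
  Compare pos 1 ('e') with pos 5 ('e'): match
  Compare pos 2 ('n') with pos 4 ('n'): match
Result: palindrome

1


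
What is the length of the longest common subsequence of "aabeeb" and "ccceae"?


LCS of "aabeeb" and "ccceae"
DP table:
           c    c    c    e    a    e
      0    0    0    0    0    0    0
  a   0    0    0    0    0    1    1
  a   0    0    0    0    0    1    1
  b   0    0    0    0    0    1    1
  e   0    0    0    0    1    1    2
  e   0    0    0    0    1    1    2
  b   0    0    0    0    1    1    2
LCS length = dp[6][6] = 2

2


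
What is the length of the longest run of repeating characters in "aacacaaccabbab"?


Input: "aacacaaccabbab"
Scanning for longest run:
  Position 1 ('a'): continues run of 'a', length=2
  Position 2 ('c'): new char, reset run to 1
  Position 3 ('a'): new char, reset run to 1
  Position 4 ('c'): new char, reset run to 1
  Position 5 ('a'): new char, reset run to 1
  Position 6 ('a'): continues run of 'a', length=2
  Position 7 ('c'): new char, reset run to 1
  Position 8 ('c'): continues run of 'c', length=2
  Position 9 ('a'): new char, reset run to 1
  Position 10 ('b'): new char, reset run to 1
  Position 11 ('b'): continues run of 'b', length=2
  Position 12 ('a'): new char, reset run to 1
  Position 13 ('b'): new char, reset run to 1
Longest run: 'a' with length 2

2


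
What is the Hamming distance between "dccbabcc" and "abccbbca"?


Comparing "dccbabcc" and "abccbbca" position by position:
  Position 0: 'd' vs 'a' => differ
  Position 1: 'c' vs 'b' => differ
  Position 2: 'c' vs 'c' => same
  Position 3: 'b' vs 'c' => differ
  Position 4: 'a' vs 'b' => differ
  Position 5: 'b' vs 'b' => same
  Position 6: 'c' vs 'c' => same
  Position 7: 'c' vs 'a' => differ
Total differences (Hamming distance): 5

5


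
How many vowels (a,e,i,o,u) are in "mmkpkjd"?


Input: mmkpkjd
Checking each character:
  'm' at position 0: consonant
  'm' at position 1: consonant
  'k' at position 2: consonant
  'p' at position 3: consonant
  'k' at position 4: consonant
  'j' at position 5: consonant
  'd' at position 6: consonant
Total vowels: 0

0


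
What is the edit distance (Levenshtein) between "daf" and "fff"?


Computing edit distance: "daf" -> "fff"
DP table:
           f    f    f
      0    1    2    3
  d   1    1    2    3
  a   2    2    2    3
  f   3    2    2    2
Edit distance = dp[3][3] = 2

2


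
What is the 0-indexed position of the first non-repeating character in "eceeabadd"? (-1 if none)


Input: eceeabadd
Character frequencies:
  'a': 2
  'b': 1
  'c': 1
  'd': 2
  'e': 3
Scanning left to right for freq == 1:
  Position 0 ('e'): freq=3, skip
  Position 1 ('c'): unique! => answer = 1

1


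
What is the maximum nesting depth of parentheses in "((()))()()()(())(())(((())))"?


Input: "((()))()()()(())(())(((())))"
Tracking depth:
  Position 0 '(': depth becomes 1
  Position 1 '(': depth becomes 2
  Position 2 '(': depth becomes 3
  Position 3 ')': depth becomes 2
  Position 4 ')': depth becomes 1
  Position 5 ')': depth becomes 0
  Position 6 '(': depth becomes 1
  Position 7 ')': depth becomes 0
  Position 8 '(': depth becomes 1
  Position 9 ')': depth becomes 0
  Position 10 '(': depth becomes 1
  Position 11 ')': depth becomes 0
  Position 12 '(': depth becomes 1
  Position 13 '(': depth becomes 2
  Position 14 ')': depth becomes 1
  Position 15 ')': depth becomes 0
  Position 16 '(': depth becomes 1
  Position 17 '(': depth becomes 2
  Position 18 ')': depth becomes 1
  Position 19 ')': depth becomes 0
  Position 20 '(': depth becomes 1
  Position 21 '(': depth becomes 2
  Position 22 '(': depth becomes 3
  Position 23 '(': depth becomes 4
  Position 24 ')': depth becomes 3
  Position 25 ')': depth becomes 2
  Position 26 ')': depth becomes 1
  Position 27 ')': depth becomes 0
Maximum depth reached: 4

4


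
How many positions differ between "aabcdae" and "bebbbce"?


Comparing "aabcdae" and "bebbbce" position by position:
  Position 0: 'a' vs 'b' => DIFFER
  Position 1: 'a' vs 'e' => DIFFER
  Position 2: 'b' vs 'b' => same
  Position 3: 'c' vs 'b' => DIFFER
  Position 4: 'd' vs 'b' => DIFFER
  Position 5: 'a' vs 'c' => DIFFER
  Position 6: 'e' vs 'e' => same
Positions that differ: 5

5


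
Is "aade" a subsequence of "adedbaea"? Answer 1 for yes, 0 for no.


Check if "aade" is a subsequence of "adedbaea"
Greedy scan:
  Position 0 ('a'): matches sub[0] = 'a'
  Position 1 ('d'): no match needed
  Position 2 ('e'): no match needed
  Position 3 ('d'): no match needed
  Position 4 ('b'): no match needed
  Position 5 ('a'): matches sub[1] = 'a'
  Position 6 ('e'): no match needed
  Position 7 ('a'): no match needed
Only matched 2/4 characters => not a subsequence

0


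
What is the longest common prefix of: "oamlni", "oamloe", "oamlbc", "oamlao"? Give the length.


Words: oamlni, oamloe, oamlbc, oamlao
  Position 0: all 'o' => match
  Position 1: all 'a' => match
  Position 2: all 'm' => match
  Position 3: all 'l' => match
  Position 4: ('n', 'o', 'b', 'a') => mismatch, stop
LCP = "oaml" (length 4)

4


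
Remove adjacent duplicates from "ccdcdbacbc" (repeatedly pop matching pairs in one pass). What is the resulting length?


Input: ccdcdbacbc
Stack-based adjacent duplicate removal:
  Read 'c': push. Stack: c
  Read 'c': matches stack top 'c' => pop. Stack: (empty)
  Read 'd': push. Stack: d
  Read 'c': push. Stack: dc
  Read 'd': push. Stack: dcd
  Read 'b': push. Stack: dcdb
  Read 'a': push. Stack: dcdba
  Read 'c': push. Stack: dcdbac
  Read 'b': push. Stack: dcdbacb
  Read 'c': push. Stack: dcdbacbc
Final stack: "dcdbacbc" (length 8)

8


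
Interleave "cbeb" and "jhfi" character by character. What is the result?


Interleaving "cbeb" and "jhfi":
  Position 0: 'c' from first, 'j' from second => "cj"
  Position 1: 'b' from first, 'h' from second => "bh"
  Position 2: 'e' from first, 'f' from second => "ef"
  Position 3: 'b' from first, 'i' from second => "bi"
Result: cjbhefbi

cjbhefbi


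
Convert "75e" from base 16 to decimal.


Input: "75e" in base 16
Positional expansion:
  Digit '7' (value 7) x 16^2 = 1792
  Digit '5' (value 5) x 16^1 = 80
  Digit 'e' (value 14) x 16^0 = 14
Sum = 1886

1886


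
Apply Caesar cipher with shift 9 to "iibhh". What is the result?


Caesar cipher: shift "iibhh" by 9
  'i' (pos 8) + 9 = pos 17 = 'r'
  'i' (pos 8) + 9 = pos 17 = 'r'
  'b' (pos 1) + 9 = pos 10 = 'k'
  'h' (pos 7) + 9 = pos 16 = 'q'
  'h' (pos 7) + 9 = pos 16 = 'q'
Result: rrkqq

rrkqq


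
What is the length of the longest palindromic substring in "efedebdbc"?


Input: "efedebdbc"
Checking substrings for palindromes:
  [0:3] "efe" (len 3) => palindrome
  [2:5] "ede" (len 3) => palindrome
  [5:8] "bdb" (len 3) => palindrome
Longest palindromic substring: "efe" with length 3

3


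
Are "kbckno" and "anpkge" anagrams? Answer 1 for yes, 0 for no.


Strings: "kbckno", "anpkge"
Sorted first:  bckkno
Sorted second: aegknp
Differ at position 0: 'b' vs 'a' => not anagrams

0


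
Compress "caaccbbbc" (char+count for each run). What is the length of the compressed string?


Input: caaccbbbc
Runs:
  'c' x 1 => "c1"
  'a' x 2 => "a2"
  'c' x 2 => "c2"
  'b' x 3 => "b3"
  'c' x 1 => "c1"
Compressed: "c1a2c2b3c1"
Compressed length: 10

10


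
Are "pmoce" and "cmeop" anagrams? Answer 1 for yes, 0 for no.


Strings: "pmoce", "cmeop"
Sorted first:  cemop
Sorted second: cemop
Sorted forms match => anagrams

1


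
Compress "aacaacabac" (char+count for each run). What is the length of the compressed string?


Input: aacaacabac
Runs:
  'a' x 2 => "a2"
  'c' x 1 => "c1"
  'a' x 2 => "a2"
  'c' x 1 => "c1"
  'a' x 1 => "a1"
  'b' x 1 => "b1"
  'a' x 1 => "a1"
  'c' x 1 => "c1"
Compressed: "a2c1a2c1a1b1a1c1"
Compressed length: 16

16


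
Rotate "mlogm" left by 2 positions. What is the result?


Input: "mlogm", rotate left by 2
First 2 characters: "ml"
Remaining characters: "ogm"
Concatenate remaining + first: "ogm" + "ml" = "ogmml"

ogmml


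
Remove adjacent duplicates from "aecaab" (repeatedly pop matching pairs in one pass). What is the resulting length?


Input: aecaab
Stack-based adjacent duplicate removal:
  Read 'a': push. Stack: a
  Read 'e': push. Stack: ae
  Read 'c': push. Stack: aec
  Read 'a': push. Stack: aeca
  Read 'a': matches stack top 'a' => pop. Stack: aec
  Read 'b': push. Stack: aecb
Final stack: "aecb" (length 4)

4


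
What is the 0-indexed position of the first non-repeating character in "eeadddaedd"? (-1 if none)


Input: eeadddaedd
Character frequencies:
  'a': 2
  'd': 5
  'e': 3
Scanning left to right for freq == 1:
  Position 0 ('e'): freq=3, skip
  Position 1 ('e'): freq=3, skip
  Position 2 ('a'): freq=2, skip
  Position 3 ('d'): freq=5, skip
  Position 4 ('d'): freq=5, skip
  Position 5 ('d'): freq=5, skip
  Position 6 ('a'): freq=2, skip
  Position 7 ('e'): freq=3, skip
  Position 8 ('d'): freq=5, skip
  Position 9 ('d'): freq=5, skip
  No unique character found => answer = -1

-1


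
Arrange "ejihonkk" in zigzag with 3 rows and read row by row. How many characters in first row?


Zigzag "ejihonkk" into 3 rows:
Placing characters:
  'e' => row 0
  'j' => row 1
  'i' => row 2
  'h' => row 1
  'o' => row 0
  'n' => row 1
  'k' => row 2
  'k' => row 1
Rows:
  Row 0: "eo"
  Row 1: "jhnk"
  Row 2: "ik"
First row length: 2

2


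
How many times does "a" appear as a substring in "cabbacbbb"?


Searching for "a" in "cabbacbbb"
Scanning each position:
  Position 0: "c" => no
  Position 1: "a" => MATCH
  Position 2: "b" => no
  Position 3: "b" => no
  Position 4: "a" => MATCH
  Position 5: "c" => no
  Position 6: "b" => no
  Position 7: "b" => no
  Position 8: "b" => no
Total occurrences: 2

2


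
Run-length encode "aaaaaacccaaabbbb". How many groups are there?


Input: aaaaaacccaaabbbb
Scanning for consecutive runs:
  Group 1: 'a' x 6 (positions 0-5)
  Group 2: 'c' x 3 (positions 6-8)
  Group 3: 'a' x 3 (positions 9-11)
  Group 4: 'b' x 4 (positions 12-15)
Total groups: 4

4


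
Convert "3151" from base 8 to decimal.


Input: "3151" in base 8
Positional expansion:
  Digit '3' (value 3) x 8^3 = 1536
  Digit '1' (value 1) x 8^2 = 64
  Digit '5' (value 5) x 8^1 = 40
  Digit '1' (value 1) x 8^0 = 1
Sum = 1641

1641


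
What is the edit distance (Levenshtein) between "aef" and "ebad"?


Computing edit distance: "aef" -> "ebad"
DP table:
           e    b    a    d
      0    1    2    3    4
  a   1    1    2    2    3
  e   2    1    2    3    3
  f   3    2    2    3    4
Edit distance = dp[3][4] = 4

4


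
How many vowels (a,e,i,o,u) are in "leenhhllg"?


Input: leenhhllg
Checking each character:
  'l' at position 0: consonant
  'e' at position 1: vowel (running total: 1)
  'e' at position 2: vowel (running total: 2)
  'n' at position 3: consonant
  'h' at position 4: consonant
  'h' at position 5: consonant
  'l' at position 6: consonant
  'l' at position 7: consonant
  'g' at position 8: consonant
Total vowels: 2

2


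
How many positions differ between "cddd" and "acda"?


Comparing "cddd" and "acda" position by position:
  Position 0: 'c' vs 'a' => DIFFER
  Position 1: 'd' vs 'c' => DIFFER
  Position 2: 'd' vs 'd' => same
  Position 3: 'd' vs 'a' => DIFFER
Positions that differ: 3

3


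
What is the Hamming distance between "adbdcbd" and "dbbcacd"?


Comparing "adbdcbd" and "dbbcacd" position by position:
  Position 0: 'a' vs 'd' => differ
  Position 1: 'd' vs 'b' => differ
  Position 2: 'b' vs 'b' => same
  Position 3: 'd' vs 'c' => differ
  Position 4: 'c' vs 'a' => differ
  Position 5: 'b' vs 'c' => differ
  Position 6: 'd' vs 'd' => same
Total differences (Hamming distance): 5

5


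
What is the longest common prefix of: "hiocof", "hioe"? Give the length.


Words: hiocof, hioe
  Position 0: all 'h' => match
  Position 1: all 'i' => match
  Position 2: all 'o' => match
  Position 3: ('c', 'e') => mismatch, stop
LCP = "hio" (length 3)

3


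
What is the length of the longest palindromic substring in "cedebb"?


Input: "cedebb"
Checking substrings for palindromes:
  [1:4] "ede" (len 3) => palindrome
  [4:6] "bb" (len 2) => palindrome
Longest palindromic substring: "ede" with length 3

3


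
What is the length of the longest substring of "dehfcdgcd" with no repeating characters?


Input: "dehfcdgcd"
Sliding window (track last position of each char):
  Position 0 ('d'): window [0,0] length 1 -- new best
  Position 1 ('e'): window [0,1] length 2 -- new best
  Position 2 ('h'): window [0,2] length 3 -- new best
  Position 3 ('f'): window [0,3] length 4 -- new best
  Position 4 ('c'): window [0,4] length 5 -- new best
  Position 5 ('d'): repeat (last at 0), move window start to 1
  Position 5 ('d'): window [1,5] length 5
  Position 6 ('g'): window [1,6] length 6 -- new best
  Position 7 ('c'): repeat (last at 4), move window start to 5
  Position 7 ('c'): window [5,7] length 3
  Position 8 ('d'): repeat (last at 5), move window start to 6
  Position 8 ('d'): window [6,8] length 3
Longest substring with no repeats: "ehfcdg" with length 6

6
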